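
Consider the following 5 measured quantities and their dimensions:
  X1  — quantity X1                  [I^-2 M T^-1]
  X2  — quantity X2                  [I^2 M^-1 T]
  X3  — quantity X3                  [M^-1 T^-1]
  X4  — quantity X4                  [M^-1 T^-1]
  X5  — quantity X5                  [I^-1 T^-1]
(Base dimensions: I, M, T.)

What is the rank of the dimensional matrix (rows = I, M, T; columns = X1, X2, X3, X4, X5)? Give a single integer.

Exponent matrix [I,M,T] × [X1,X2,X3,X4,X5]:
  I: [-2  2  0  0 -1]
  M: [ 1 -1 -1 -1  0]
  T: [-1  1 -1 -1 -1]
Row reduction gives pivot columns X1,X3; rank = 2

2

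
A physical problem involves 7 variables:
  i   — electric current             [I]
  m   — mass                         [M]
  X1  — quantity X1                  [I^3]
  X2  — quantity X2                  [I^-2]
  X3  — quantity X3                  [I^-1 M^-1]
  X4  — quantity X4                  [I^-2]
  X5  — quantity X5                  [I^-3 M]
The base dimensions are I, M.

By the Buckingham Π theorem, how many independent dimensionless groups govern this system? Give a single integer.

5

Exponent matrix [I,M] × [i,m,X1,X2,X3,X4,X5]:
  I: [ 1  0  3 -2 -1 -2 -3]
  M: [ 0  1  0  0 -1  0  1]
Row reduction gives pivot columns i,m; rank = 2
Π count = n − r = 7 − 2 = 5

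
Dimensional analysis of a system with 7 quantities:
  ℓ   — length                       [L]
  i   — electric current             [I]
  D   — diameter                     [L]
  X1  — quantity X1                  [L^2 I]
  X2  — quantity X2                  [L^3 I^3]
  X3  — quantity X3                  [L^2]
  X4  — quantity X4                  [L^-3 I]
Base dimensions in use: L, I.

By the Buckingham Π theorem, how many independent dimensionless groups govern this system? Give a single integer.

Dimensional matrix (L×I by ℓ×i×D×X1×X2×X3×X4):
  L: [ 1  0  1  2  3  2 -3]
  I: [ 0  1  0  1  3  0  1]
Row reduction gives pivot columns ℓ,i; rank = 2
7 vars − rank 2 = 5 Π groups

5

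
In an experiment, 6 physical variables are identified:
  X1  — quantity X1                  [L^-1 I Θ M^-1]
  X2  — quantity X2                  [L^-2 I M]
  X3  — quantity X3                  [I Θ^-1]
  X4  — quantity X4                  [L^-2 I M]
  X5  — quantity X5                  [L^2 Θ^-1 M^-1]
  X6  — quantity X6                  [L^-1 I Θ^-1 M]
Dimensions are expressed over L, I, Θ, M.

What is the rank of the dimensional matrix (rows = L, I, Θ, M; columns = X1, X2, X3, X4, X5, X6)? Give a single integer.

3

Dimensional matrix (L×I×Θ×M by X1×X2×X3×X4×X5×X6):
  L: [-1 -2  0 -2  2 -1]
  I: [ 1  1  1  1  0  1]
  Θ: [ 1  0 -1  0 -1 -1]
  M: [-1  1  0  1 -1  1]
RREF → pivots at {X1,X2,X3} ⇒ r = 3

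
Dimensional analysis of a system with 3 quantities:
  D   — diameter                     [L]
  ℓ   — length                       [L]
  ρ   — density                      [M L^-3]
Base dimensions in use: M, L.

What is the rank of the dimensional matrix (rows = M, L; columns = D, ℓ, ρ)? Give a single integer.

2

Write exponents as rows M,L / cols D,ℓ,ρ:
  M: [ 0  0  1]
  L: [ 1  1 -3]
Row reduction gives pivot columns D,ρ; rank = 2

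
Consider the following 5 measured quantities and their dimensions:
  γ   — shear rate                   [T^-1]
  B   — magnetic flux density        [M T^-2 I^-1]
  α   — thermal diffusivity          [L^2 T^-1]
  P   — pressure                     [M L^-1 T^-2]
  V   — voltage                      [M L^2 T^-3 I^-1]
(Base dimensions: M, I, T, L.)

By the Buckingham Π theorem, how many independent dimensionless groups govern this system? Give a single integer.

1

Exponent matrix [M,I,T,L] × [γ,B,α,P,V]:
  M: [ 0  1  0  1  1]
  I: [ 0 -1  0  0 -1]
  T: [-1 -2 -1 -2 -3]
  L: [ 0  0  2 -1  2]
Echelon form has 4 nonzero rows (pivots: γ,B,α,P)
n=5, r=4 ⇒ 1 dimensionless group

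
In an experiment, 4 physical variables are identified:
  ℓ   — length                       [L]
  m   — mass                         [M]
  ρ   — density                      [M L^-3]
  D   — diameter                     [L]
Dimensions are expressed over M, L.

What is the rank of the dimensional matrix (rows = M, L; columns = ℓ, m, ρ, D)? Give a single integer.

2

Write exponents as rows M,L / cols ℓ,m,ρ,D:
  M: [ 0  1  1  0]
  L: [ 1  0 -3  1]
Echelon form has 2 nonzero rows (pivots: ℓ,m)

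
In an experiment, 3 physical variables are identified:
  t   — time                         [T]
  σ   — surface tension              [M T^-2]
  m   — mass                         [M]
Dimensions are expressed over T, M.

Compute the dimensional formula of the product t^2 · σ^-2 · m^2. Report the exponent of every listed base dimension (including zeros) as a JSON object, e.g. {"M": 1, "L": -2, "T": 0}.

Exponent matrix [T,M] × [t,σ,m]:
  T: [ 1 -2  0]
  M: [ 0  1  1]
  [T]: (2)·1+(-2)·-2+(2)·0 = 6
  [M]: (2)·0+(-2)·1+(2)·1 = 0
⇒ T^6

{"T": 6, "M": 0}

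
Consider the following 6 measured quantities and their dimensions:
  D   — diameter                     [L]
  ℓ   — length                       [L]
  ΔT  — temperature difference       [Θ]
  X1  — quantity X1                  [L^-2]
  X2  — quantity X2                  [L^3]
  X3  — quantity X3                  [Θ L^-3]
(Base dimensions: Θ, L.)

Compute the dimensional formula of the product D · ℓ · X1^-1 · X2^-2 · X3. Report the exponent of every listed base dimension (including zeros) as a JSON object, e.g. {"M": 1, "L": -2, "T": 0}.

{"Θ": 1, "L": -5}

Write exponents as rows Θ,L / cols D,ℓ,ΔT,X1,X2,X3:
  Θ: [ 0  0  1  0  0  1]
  L: [ 1  1  0 -2  3 -3]
  [Θ]: (1)·0+(1)·0+(-1)·0+(-2)·0+(1)·1 = 1
  [L]: (1)·1+(1)·1+(-1)·-2+(-2)·3+(1)·-3 = -5
⇒ Θ L^-5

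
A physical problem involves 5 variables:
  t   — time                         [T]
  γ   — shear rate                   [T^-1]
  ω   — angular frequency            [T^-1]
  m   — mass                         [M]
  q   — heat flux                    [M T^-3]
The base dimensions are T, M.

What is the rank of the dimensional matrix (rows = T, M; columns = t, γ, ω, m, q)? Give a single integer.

2

Write exponents as rows T,M / cols t,γ,ω,m,q:
  T: [ 1 -1 -1  0 -3]
  M: [ 0  0  0  1  1]
RREF → pivots at {t,m} ⇒ r = 2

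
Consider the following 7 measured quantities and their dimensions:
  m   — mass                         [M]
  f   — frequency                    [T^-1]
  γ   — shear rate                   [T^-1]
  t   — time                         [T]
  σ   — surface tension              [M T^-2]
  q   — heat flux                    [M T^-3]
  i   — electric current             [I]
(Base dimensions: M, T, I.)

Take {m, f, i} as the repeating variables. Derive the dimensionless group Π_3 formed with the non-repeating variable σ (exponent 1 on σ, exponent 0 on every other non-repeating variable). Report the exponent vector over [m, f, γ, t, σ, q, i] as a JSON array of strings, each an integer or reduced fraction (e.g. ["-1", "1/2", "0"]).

Exponent matrix [M,T,I] × [m,f,γ,t,σ,q,i]:
  M: [ 1  0  0  0  1  1  0]
  T: [ 0 -1 -1  1 -2 -3  0]
  I: [ 0  0  0  0  0  0  1]
RREF → pivots at {m,f,i} ⇒ r = 3
Repeat: m,f,i; free: γ,t,σ,q
RREF:
  r0: [   1    0    0    0    1    1    0]
  r1: [   0    1    1   -1    2    3    0]
  r2: [   0    0    0    0    0    0    1]
Fix exponent of σ at 1, γ at 0, t at 0, q at 0; solve each RREF row for its pivot's exponent:
  r0: exp(m) + (1)·1 = 0 ⇒ exp(m) = -1
  r1: exp(f) + (2)·1 = 0 ⇒ exp(f) = -2
  r2: exp(i) + (0)·1 = 0 ⇒ exp(i) = 0
Π_3 = m^-1 · f^-2 · σ

["-1", "-2", "0", "0", "1", "0", "0"]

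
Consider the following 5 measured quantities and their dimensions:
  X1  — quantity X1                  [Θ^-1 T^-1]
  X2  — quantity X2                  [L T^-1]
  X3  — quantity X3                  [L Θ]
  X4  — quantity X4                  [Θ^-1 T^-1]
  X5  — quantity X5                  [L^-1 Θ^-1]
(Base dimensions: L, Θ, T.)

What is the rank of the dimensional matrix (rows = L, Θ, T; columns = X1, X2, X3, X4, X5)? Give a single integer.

2

Write exponents as rows L,Θ,T / cols X1,X2,X3,X4,X5:
  L: [ 0  1  1  0 -1]
  Θ: [-1  0  1 -1 -1]
  T: [-1 -1  0 -1  0]
Row reduction gives pivot columns X1,X2; rank = 2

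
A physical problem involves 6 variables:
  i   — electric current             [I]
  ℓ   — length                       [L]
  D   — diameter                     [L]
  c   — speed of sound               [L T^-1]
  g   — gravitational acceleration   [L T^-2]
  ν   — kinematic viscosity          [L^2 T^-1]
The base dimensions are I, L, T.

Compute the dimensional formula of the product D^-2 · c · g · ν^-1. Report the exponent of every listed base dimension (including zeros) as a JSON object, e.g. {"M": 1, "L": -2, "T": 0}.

Dimensional matrix (I×L×T by i×ℓ×D×c×g×ν):
  I: [ 1  0  0  0  0  0]
  L: [ 0  1  1  1  1  2]
  T: [ 0  0  0 -1 -2 -1]
  [I]: (-2)·0+(1)·0+(1)·0+(-1)·0 = 0
  [L]: (-2)·1+(1)·1+(1)·1+(-1)·2 = -2
  [T]: (-2)·0+(1)·-1+(1)·-2+(-1)·-1 = -2
⇒ L^-2 T^-2

{"I": 0, "L": -2, "T": -2}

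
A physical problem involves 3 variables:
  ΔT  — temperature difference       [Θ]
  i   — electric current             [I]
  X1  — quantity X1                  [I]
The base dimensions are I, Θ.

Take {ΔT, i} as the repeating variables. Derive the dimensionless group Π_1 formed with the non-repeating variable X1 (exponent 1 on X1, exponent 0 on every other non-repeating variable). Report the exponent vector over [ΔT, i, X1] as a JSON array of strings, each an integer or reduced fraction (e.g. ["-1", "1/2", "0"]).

["0", "-1", "1"]

Exponent matrix [I,Θ] × [ΔT,i,X1]:
  I: [ 0  1  1]
  Θ: [ 1  0  0]
Row reduction gives pivot columns ΔT,i; rank = 2
Pivot set = {ΔT,i}, free = {X1}
RREF:
  r0: [   1    0    0]
  r1: [   0    1    1]
Fix exponent of X1 at 1; solve each RREF row for its pivot's exponent:
  r0: exp(ΔT) + (0)·1 = 0 ⇒ exp(ΔT) = 0
  r1: exp(i) + (1)·1 = 0 ⇒ exp(i) = -1
Π_1 = i^-1 · X1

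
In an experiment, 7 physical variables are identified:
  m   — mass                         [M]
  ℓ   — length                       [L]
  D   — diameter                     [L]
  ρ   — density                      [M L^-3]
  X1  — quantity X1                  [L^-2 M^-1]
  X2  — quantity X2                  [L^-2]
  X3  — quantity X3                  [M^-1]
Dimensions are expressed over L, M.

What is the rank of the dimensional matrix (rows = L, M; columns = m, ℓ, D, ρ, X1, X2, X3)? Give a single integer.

2

Dimensional matrix (L×M by m×ℓ×D×ρ×X1×X2×X3):
  L: [ 0  1  1 -3 -2 -2  0]
  M: [ 1  0  0  1 -1  0 -1]
Echelon form has 2 nonzero rows (pivots: m,ℓ)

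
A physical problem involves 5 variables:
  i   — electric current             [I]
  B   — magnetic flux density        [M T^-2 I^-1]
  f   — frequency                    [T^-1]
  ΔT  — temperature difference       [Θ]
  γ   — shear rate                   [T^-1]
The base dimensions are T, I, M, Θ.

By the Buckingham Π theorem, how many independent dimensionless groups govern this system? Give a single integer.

Exponent matrix [T,I,M,Θ] × [i,B,f,ΔT,γ]:
  T: [ 0 -2 -1  0 -1]
  I: [ 1 -1  0  0  0]
  M: [ 0  1  0  0  0]
  Θ: [ 0  0  0  1  0]
Echelon form has 4 nonzero rows (pivots: i,B,f,ΔT)
n=5, r=4 ⇒ 1 dimensionless group

1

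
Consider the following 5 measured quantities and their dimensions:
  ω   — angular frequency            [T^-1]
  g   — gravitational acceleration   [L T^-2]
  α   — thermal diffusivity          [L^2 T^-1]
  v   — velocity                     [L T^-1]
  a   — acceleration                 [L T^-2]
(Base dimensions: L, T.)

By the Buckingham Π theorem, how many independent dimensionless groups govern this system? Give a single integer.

Exponent matrix [L,T] × [ω,g,α,v,a]:
  L: [ 0  1  2  1  1]
  T: [-1 -2 -1 -1 -2]
Echelon form has 2 nonzero rows (pivots: ω,g)
n=5, r=2 ⇒ 3 dimensionless groups

3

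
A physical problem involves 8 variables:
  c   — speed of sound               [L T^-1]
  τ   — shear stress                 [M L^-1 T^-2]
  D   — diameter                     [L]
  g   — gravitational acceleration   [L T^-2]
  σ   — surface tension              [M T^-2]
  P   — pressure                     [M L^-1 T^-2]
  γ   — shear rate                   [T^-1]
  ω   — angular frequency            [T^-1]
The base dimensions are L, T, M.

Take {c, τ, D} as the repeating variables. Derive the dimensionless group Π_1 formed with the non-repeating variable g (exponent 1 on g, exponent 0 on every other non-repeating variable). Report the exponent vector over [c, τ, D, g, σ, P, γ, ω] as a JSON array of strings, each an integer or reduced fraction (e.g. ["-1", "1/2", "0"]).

["-2", "0", "1", "1", "0", "0", "0", "0"]

Exponent matrix [L,T,M] × [c,τ,D,g,σ,P,γ,ω]:
  L: [ 1 -1  1  1  0 -1  0  0]
  T: [-1 -2  0 -2 -2 -2 -1 -1]
  M: [ 0  1  0  0  1  1  0  0]
RREF → pivots at {c,τ,D} ⇒ r = 3
Pivot set = {c,τ,D}, free = {g,σ,P,γ,ω}
RREF:
  r0: [   1    0    0    2    0    0    1    1]
  r1: [   0    1    0    0    1    1    0    0]
  r2: [   0    0    1   -1    1    0   -1   -1]
Fix exponent of g at 1, σ at 0, P at 0, γ at 0, ω at 0; solve each RREF row for its pivot's exponent:
  r0: exp(c) + (2)·1 = 0 ⇒ exp(c) = -2
  r1: exp(τ) + (0)·1 = 0 ⇒ exp(τ) = 0
  r2: exp(D) + (-1)·1 = 0 ⇒ exp(D) = 1
Π_1 = c^-2 · D · g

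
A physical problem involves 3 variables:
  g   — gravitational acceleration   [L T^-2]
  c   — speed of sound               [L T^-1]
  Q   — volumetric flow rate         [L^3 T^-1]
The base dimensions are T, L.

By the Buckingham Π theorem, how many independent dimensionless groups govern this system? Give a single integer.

1

Dimensional matrix (T×L by g×c×Q):
  T: [-2 -1 -1]
  L: [ 1  1  3]
RREF → pivots at {g,c} ⇒ r = 2
3 vars − rank 2 = 1 Π group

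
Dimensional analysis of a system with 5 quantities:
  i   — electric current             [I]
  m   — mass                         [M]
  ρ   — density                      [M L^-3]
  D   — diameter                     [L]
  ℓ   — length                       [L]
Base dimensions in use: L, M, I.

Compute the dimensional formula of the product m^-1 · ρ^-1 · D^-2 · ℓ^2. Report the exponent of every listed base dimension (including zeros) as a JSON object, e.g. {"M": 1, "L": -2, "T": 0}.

{"L": 3, "M": -2, "I": 0}

Dimensional matrix (L×M×I by i×m×ρ×D×ℓ):
  L: [ 0  0 -3  1  1]
  M: [ 0  1  1  0  0]
  I: [ 1  0  0  0  0]
  [L]: (-1)·0+(-1)·-3+(-2)·1+(2)·1 = 3
  [M]: (-1)·1+(-1)·1+(-2)·0+(2)·0 = -2
  [I]: (-1)·0+(-1)·0+(-2)·0+(2)·0 = 0
⇒ L^3 M^-2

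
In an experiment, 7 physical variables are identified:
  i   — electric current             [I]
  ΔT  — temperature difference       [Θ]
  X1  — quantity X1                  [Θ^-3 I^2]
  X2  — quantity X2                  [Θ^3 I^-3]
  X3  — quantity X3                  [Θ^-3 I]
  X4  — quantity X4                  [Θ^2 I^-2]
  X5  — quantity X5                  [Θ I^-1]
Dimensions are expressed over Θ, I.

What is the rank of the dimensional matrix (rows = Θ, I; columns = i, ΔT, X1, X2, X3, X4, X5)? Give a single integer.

2

Write exponents as rows Θ,I / cols i,ΔT,X1,X2,X3,X4,X5:
  Θ: [ 0  1 -3  3 -3  2  1]
  I: [ 1  0  2 -3  1 -2 -1]
Row reduction gives pivot columns i,ΔT; rank = 2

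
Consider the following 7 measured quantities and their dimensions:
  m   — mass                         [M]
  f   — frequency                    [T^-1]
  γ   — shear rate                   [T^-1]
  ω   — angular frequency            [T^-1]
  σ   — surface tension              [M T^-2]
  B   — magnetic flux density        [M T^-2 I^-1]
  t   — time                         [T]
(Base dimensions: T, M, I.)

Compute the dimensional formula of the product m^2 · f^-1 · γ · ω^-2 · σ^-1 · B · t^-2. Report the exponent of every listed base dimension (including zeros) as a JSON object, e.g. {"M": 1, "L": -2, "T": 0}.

{"T": 0, "M": 2, "I": -1}

Write exponents as rows T,M,I / cols m,f,γ,ω,σ,B,t:
  T: [ 0 -1 -1 -1 -2 -2  1]
  M: [ 1  0  0  0  1  1  0]
  I: [ 0  0  0  0  0 -1  0]
  [T]: (2)·0+(-1)·-1+(1)·-1+(-2)·-1+(-1)·-2+(1)·-2+(-2)·1 = 0
  [M]: (2)·1+(-1)·0+(1)·0+(-2)·0+(-1)·1+(1)·1+(-2)·0 = 2
  [I]: (2)·0+(-1)·0+(1)·0+(-2)·0+(-1)·0+(1)·-1+(-2)·0 = -1
⇒ M^2 I^-1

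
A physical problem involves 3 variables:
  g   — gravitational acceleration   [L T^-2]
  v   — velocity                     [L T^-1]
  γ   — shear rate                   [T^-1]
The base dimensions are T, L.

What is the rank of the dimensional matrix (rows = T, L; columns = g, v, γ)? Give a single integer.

2

Write exponents as rows T,L / cols g,v,γ:
  T: [-2 -1 -1]
  L: [ 1  1  0]
Row reduction gives pivot columns g,v; rank = 2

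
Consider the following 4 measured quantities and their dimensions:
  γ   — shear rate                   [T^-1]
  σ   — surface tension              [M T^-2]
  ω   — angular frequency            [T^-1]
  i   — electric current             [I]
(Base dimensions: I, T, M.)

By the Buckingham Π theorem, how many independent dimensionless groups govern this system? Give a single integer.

Exponent matrix [I,T,M] × [γ,σ,ω,i]:
  I: [ 0  0  0  1]
  T: [-1 -2 -1  0]
  M: [ 0  1  0  0]
RREF → pivots at {γ,σ,i} ⇒ r = 3
n=4, r=3 ⇒ 1 dimensionless group

1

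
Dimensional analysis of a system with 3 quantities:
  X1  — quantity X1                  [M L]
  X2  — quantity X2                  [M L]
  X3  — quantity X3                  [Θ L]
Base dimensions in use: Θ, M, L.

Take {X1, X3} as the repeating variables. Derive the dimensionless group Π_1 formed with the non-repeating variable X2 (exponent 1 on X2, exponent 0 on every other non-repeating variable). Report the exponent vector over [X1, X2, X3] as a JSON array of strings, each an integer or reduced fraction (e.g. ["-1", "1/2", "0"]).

["-1", "1", "0"]

Write exponents as rows Θ,M,L / cols X1,X2,X3:
  Θ: [ 0  0  1]
  M: [ 1  1  0]
  L: [ 1  1  1]
Row reduction gives pivot columns X1,X3; rank = 2
Pivot set = {X1,X3}, free = {X2}
RREF:
  r0: [   1    1    0]
  r1: [   0    0    1]
  r2: [   0    0    0]
Fix exponent of X2 at 1; solve each RREF row for its pivot's exponent:
  r0: exp(X1) + (1)·1 = 0 ⇒ exp(X1) = -1
  r1: exp(X3) + (0)·1 = 0 ⇒ exp(X3) = 0
Π_1 = X1^-1 · X2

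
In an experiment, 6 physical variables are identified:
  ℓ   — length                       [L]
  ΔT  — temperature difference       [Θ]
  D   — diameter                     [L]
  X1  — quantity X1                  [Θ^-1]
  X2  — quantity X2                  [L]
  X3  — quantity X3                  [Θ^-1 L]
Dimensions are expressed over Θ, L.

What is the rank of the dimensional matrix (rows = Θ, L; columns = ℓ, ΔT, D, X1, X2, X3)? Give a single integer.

2

Dimensional matrix (Θ×L by ℓ×ΔT×D×X1×X2×X3):
  Θ: [ 0  1  0 -1  0 -1]
  L: [ 1  0  1  0  1  1]
Echelon form has 2 nonzero rows (pivots: ℓ,ΔT)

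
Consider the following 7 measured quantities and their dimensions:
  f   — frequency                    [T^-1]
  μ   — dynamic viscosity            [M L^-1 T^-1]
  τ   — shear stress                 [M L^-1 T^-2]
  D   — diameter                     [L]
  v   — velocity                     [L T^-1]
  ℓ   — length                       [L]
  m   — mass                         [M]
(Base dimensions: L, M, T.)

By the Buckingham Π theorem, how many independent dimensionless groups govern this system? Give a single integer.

Dimensional matrix (L×M×T by f×μ×τ×D×v×ℓ×m):
  L: [ 0 -1 -1  1  1  1  0]
  M: [ 0  1  1  0  0  0  1]
  T: [-1 -1 -2  0 -1  0  0]
RREF → pivots at {f,μ,D} ⇒ r = 3
7 vars − rank 3 = 4 Π groups

4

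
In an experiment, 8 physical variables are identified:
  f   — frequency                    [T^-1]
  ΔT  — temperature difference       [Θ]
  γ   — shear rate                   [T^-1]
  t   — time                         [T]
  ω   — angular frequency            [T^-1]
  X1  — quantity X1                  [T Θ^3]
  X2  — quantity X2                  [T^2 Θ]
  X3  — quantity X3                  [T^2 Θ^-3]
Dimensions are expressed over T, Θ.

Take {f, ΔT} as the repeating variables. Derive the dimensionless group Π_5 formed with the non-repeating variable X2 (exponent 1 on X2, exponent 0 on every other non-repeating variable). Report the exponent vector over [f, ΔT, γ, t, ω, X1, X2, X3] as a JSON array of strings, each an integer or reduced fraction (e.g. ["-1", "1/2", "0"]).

["2", "-1", "0", "0", "0", "0", "1", "0"]

Exponent matrix [T,Θ] × [f,ΔT,γ,t,ω,X1,X2,X3]:
  T: [-1  0 -1  1 -1  1  2  2]
  Θ: [ 0  1  0  0  0  3  1 -3]
RREF → pivots at {f,ΔT} ⇒ r = 2
Repeat: f,ΔT; free: γ,t,ω,X1,X2,X3
RREF:
  r0: [   1    0    1   -1    1   -1   -2   -2]
  r1: [   0    1    0    0    0    3    1   -3]
Fix exponent of X2 at 1, γ at 0, t at 0, ω at 0, X1 at 0, X3 at 0; solve each RREF row for its pivot's exponent:
  r0: exp(f) + (-2)·1 = 0 ⇒ exp(f) = 2
  r1: exp(ΔT) + (1)·1 = 0 ⇒ exp(ΔT) = -1
Π_5 = f^2 · ΔT^-1 · X2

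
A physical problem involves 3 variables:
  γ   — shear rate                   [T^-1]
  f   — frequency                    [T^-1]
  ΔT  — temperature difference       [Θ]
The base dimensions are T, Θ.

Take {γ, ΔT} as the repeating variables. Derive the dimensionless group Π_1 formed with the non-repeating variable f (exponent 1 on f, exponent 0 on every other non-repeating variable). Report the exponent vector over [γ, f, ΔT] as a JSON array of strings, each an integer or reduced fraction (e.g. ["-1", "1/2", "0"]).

["-1", "1", "0"]

Dimensional matrix (T×Θ by γ×f×ΔT):
  T: [-1 -1  0]
  Θ: [ 0  0  1]
RREF → pivots at {γ,ΔT} ⇒ r = 2
Pivot set = {γ,ΔT}, free = {f}
RREF:
  r0: [   1    1    0]
  r1: [   0    0    1]
Fix exponent of f at 1; solve each RREF row for its pivot's exponent:
  r0: exp(γ) + (1)·1 = 0 ⇒ exp(γ) = -1
  r1: exp(ΔT) + (0)·1 = 0 ⇒ exp(ΔT) = 0
Π_1 = γ^-1 · f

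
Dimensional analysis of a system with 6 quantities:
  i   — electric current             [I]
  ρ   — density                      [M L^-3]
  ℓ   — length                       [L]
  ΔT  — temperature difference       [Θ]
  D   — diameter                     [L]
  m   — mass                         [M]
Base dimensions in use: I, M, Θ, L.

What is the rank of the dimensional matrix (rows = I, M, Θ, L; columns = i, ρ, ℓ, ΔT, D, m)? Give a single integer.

Write exponents as rows I,M,Θ,L / cols i,ρ,ℓ,ΔT,D,m:
  I: [ 1  0  0  0  0  0]
  M: [ 0  1  0  0  0  1]
  Θ: [ 0  0  0  1  0  0]
  L: [ 0 -3  1  0  1  0]
Echelon form has 4 nonzero rows (pivots: i,ρ,ℓ,ΔT)

4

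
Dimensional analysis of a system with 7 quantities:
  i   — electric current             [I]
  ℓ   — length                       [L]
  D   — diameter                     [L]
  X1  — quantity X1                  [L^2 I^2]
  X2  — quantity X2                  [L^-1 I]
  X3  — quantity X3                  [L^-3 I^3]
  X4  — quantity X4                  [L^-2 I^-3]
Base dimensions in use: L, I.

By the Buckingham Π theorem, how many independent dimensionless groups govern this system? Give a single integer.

5

Exponent matrix [L,I] × [i,ℓ,D,X1,X2,X3,X4]:
  L: [ 0  1  1  2 -1 -3 -2]
  I: [ 1  0  0  2  1  3 -3]
Echelon form has 2 nonzero rows (pivots: i,ℓ)
Π count = n − r = 7 − 2 = 5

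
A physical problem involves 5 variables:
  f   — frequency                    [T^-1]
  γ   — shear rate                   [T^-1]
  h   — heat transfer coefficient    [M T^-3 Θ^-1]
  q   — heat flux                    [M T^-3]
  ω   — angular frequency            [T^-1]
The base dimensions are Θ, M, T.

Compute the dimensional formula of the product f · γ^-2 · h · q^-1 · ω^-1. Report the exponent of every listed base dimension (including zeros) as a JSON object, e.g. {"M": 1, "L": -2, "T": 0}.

{"Θ": -1, "M": 0, "T": 2}

Write exponents as rows Θ,M,T / cols f,γ,h,q,ω:
  Θ: [ 0  0 -1  0  0]
  M: [ 0  0  1  1  0]
  T: [-1 -1 -3 -3 -1]
  [Θ]: (1)·0+(-2)·0+(1)·-1+(-1)·0+(-1)·0 = -1
  [M]: (1)·0+(-2)·0+(1)·1+(-1)·1+(-1)·0 = 0
  [T]: (1)·-1+(-2)·-1+(1)·-3+(-1)·-3+(-1)·-1 = 2
⇒ Θ^-1 T^2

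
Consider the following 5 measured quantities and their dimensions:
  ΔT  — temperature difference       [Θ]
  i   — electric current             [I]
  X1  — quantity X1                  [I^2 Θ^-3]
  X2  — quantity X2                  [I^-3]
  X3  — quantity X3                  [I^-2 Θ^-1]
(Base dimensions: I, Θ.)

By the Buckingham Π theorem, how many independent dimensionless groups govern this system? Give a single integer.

Dimensional matrix (I×Θ by ΔT×i×X1×X2×X3):
  I: [ 0  1  2 -3 -2]
  Θ: [ 1  0 -3  0 -1]
RREF → pivots at {ΔT,i} ⇒ r = 2
5 vars − rank 2 = 3 Π groups

3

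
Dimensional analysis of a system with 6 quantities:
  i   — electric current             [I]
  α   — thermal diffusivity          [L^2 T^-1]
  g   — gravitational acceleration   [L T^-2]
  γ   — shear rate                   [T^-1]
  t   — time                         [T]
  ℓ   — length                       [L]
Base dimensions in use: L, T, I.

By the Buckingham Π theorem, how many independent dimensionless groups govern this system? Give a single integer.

Dimensional matrix (L×T×I by i×α×g×γ×t×ℓ):
  L: [ 0  2  1  0  0  1]
  T: [ 0 -1 -2 -1  1  0]
  I: [ 1  0  0  0  0  0]
Echelon form has 3 nonzero rows (pivots: i,α,g)
n=6, r=3 ⇒ 3 dimensionless groups

3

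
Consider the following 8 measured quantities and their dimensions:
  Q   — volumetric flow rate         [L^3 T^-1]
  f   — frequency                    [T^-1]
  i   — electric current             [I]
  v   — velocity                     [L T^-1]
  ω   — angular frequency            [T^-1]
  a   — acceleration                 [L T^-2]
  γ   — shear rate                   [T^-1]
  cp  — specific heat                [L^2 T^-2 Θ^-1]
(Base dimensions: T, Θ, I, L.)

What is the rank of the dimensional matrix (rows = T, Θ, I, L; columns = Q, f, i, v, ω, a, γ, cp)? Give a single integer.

4

Dimensional matrix (T×Θ×I×L by Q×f×i×v×ω×a×γ×cp):
  T: [-1 -1  0 -1 -1 -2 -1 -2]
  Θ: [ 0  0  0  0  0  0  0 -1]
  I: [ 0  0  1  0  0  0  0  0]
  L: [ 3  0  0  1  0  1  0  2]
Row reduction gives pivot columns Q,f,i,cp; rank = 4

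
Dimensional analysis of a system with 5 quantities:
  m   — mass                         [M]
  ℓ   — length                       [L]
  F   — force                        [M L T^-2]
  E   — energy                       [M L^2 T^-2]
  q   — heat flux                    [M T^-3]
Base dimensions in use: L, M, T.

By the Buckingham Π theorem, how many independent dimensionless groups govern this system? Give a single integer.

2

Dimensional matrix (L×M×T by m×ℓ×F×E×q):
  L: [ 0  1  1  2  0]
  M: [ 1  0  1  1  1]
  T: [ 0  0 -2 -2 -3]
Echelon form has 3 nonzero rows (pivots: m,ℓ,F)
n=5, r=3 ⇒ 2 dimensionless groups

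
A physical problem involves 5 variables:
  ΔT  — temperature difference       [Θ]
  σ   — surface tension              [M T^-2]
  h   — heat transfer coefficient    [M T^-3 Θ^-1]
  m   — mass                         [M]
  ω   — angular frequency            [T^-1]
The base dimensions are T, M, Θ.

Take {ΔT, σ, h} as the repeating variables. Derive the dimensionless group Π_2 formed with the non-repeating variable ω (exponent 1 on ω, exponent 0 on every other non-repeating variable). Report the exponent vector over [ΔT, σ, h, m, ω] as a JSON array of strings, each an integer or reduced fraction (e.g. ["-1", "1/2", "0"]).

["-1", "1", "-1", "0", "1"]

Write exponents as rows T,M,Θ / cols ΔT,σ,h,m,ω:
  T: [ 0 -2 -3  0 -1]
  M: [ 0  1  1  1  0]
  Θ: [ 1  0 -1  0  0]
RREF → pivots at {ΔT,σ,h} ⇒ r = 3
Repeat: ΔT,σ,h; free: m,ω
RREF:
  r0: [   1    0    0   -2    1]
  r1: [   0    1    0    3   -1]
  r2: [   0    0    1   -2    1]
Fix exponent of ω at 1, m at 0; solve each RREF row for its pivot's exponent:
  r0: exp(ΔT) + (1)·1 = 0 ⇒ exp(ΔT) = -1
  r1: exp(σ) + (-1)·1 = 0 ⇒ exp(σ) = 1
  r2: exp(h) + (1)·1 = 0 ⇒ exp(h) = -1
Π_2 = ΔT^-1 · σ · h^-1 · ω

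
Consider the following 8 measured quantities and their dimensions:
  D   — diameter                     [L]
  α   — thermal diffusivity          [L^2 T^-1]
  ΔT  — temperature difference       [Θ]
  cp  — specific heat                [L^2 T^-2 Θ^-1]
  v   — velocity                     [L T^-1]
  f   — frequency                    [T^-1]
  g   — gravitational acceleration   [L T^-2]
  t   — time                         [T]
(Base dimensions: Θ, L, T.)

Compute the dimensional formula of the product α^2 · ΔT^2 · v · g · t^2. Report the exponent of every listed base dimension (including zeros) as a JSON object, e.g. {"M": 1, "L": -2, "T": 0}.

Exponent matrix [Θ,L,T] × [D,α,ΔT,cp,v,f,g,t]:
  Θ: [ 0  0  1 -1  0  0  0  0]
  L: [ 1  2  0  2  1  0  1  0]
  T: [ 0 -1  0 -2 -1 -1 -2  1]
  [Θ]: (2)·0+(2)·1+(1)·0+(1)·0+(2)·0 = 2
  [L]: (2)·2+(2)·0+(1)·1+(1)·1+(2)·0 = 6
  [T]: (2)·-1+(2)·0+(1)·-1+(1)·-2+(2)·1 = -3
⇒ Θ^2 L^6 T^-3

{"Θ": 2, "L": 6, "T": -3}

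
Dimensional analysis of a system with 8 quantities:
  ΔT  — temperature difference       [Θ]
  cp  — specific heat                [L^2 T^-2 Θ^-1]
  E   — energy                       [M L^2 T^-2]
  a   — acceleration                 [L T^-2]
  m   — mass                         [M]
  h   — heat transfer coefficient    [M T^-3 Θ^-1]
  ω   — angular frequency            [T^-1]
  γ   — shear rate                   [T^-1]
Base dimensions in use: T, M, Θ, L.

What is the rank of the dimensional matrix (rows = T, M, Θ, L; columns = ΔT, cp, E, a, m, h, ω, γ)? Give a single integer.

Write exponents as rows T,M,Θ,L / cols ΔT,cp,E,a,m,h,ω,γ:
  T: [ 0 -2 -2 -2  0 -3 -1 -1]
  M: [ 0  0  1  0  1  1  0  0]
  Θ: [ 1 -1  0  0  0 -1  0  0]
  L: [ 0  2  2  1  0  0  0  0]
Row reduction gives pivot columns ΔT,cp,E,a; rank = 4

4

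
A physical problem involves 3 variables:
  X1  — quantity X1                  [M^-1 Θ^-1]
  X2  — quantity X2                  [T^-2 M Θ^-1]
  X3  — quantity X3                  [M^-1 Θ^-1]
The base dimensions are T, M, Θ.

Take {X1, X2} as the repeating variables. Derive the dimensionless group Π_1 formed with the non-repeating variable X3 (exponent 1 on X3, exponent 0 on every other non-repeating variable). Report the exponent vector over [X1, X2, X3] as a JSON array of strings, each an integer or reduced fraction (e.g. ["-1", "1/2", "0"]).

Dimensional matrix (T×M×Θ by X1×X2×X3):
  T: [ 0 -2  0]
  M: [-1  1 -1]
  Θ: [-1 -1 -1]
Echelon form has 2 nonzero rows (pivots: X1,X2)
Repeat: X1,X2; free: X3
RREF:
  r0: [   1    0    1]
  r1: [   0    1    0]
  r2: [   0    0    0]
Fix exponent of X3 at 1; solve each RREF row for its pivot's exponent:
  r0: exp(X1) + (1)·1 = 0 ⇒ exp(X1) = -1
  r1: exp(X2) + (0)·1 = 0 ⇒ exp(X2) = 0
Π_1 = X1^-1 · X3

["-1", "0", "1"]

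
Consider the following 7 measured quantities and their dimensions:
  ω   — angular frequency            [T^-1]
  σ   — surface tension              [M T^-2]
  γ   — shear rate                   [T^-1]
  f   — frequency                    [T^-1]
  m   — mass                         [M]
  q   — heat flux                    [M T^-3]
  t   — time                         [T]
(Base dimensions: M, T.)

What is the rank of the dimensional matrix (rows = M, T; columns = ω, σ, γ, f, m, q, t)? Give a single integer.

2

Exponent matrix [M,T] × [ω,σ,γ,f,m,q,t]:
  M: [ 0  1  0  0  1  1  0]
  T: [-1 -2 -1 -1  0 -3  1]
RREF → pivots at {ω,σ} ⇒ r = 2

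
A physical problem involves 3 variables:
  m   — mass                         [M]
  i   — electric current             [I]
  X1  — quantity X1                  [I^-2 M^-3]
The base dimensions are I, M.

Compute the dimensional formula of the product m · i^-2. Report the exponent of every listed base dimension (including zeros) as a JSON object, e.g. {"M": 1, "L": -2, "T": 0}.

{"I": -2, "M": 1}

Exponent matrix [I,M] × [m,i,X1]:
  I: [ 0  1 -2]
  M: [ 1  0 -3]
  [I]: (1)·0+(-2)·1 = -2
  [M]: (1)·1+(-2)·0 = 1
⇒ I^-2 M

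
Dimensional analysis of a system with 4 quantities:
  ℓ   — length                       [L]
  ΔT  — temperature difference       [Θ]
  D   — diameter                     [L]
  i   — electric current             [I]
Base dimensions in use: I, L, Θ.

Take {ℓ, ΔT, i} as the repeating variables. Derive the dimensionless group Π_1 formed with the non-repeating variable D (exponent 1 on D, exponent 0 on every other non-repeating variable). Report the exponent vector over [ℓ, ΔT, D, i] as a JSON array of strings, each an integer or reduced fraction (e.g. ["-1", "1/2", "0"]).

Write exponents as rows I,L,Θ / cols ℓ,ΔT,D,i:
  I: [ 0  0  0  1]
  L: [ 1  0  1  0]
  Θ: [ 0  1  0  0]
Row reduction gives pivot columns ℓ,ΔT,i; rank = 3
Pivot set = {ℓ,ΔT,i}, free = {D}
RREF:
  r0: [   1    0    1    0]
  r1: [   0    1    0    0]
  r2: [   0    0    0    1]
Fix exponent of D at 1; solve each RREF row for its pivot's exponent:
  r0: exp(ℓ) + (1)·1 = 0 ⇒ exp(ℓ) = -1
  r1: exp(ΔT) + (0)·1 = 0 ⇒ exp(ΔT) = 0
  r2: exp(i) + (0)·1 = 0 ⇒ exp(i) = 0
Π_1 = ℓ^-1 · D

["-1", "0", "1", "0"]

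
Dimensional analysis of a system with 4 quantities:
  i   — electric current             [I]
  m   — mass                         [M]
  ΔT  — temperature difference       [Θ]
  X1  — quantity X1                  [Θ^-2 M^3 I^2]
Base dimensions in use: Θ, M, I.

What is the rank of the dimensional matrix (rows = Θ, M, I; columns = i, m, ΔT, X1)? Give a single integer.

Exponent matrix [Θ,M,I] × [i,m,ΔT,X1]:
  Θ: [ 0  0  1 -2]
  M: [ 0  1  0  3]
  I: [ 1  0  0  2]
Echelon form has 3 nonzero rows (pivots: i,m,ΔT)

3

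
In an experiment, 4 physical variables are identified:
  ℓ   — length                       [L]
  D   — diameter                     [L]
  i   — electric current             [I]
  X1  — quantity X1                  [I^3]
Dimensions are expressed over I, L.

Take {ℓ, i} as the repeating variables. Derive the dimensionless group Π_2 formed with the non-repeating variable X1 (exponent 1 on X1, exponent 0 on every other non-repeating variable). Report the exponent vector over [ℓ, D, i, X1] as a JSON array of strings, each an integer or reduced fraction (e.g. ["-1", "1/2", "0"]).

["0", "0", "-3", "1"]

Exponent matrix [I,L] × [ℓ,D,i,X1]:
  I: [ 0  0  1  3]
  L: [ 1  1  0  0]
Echelon form has 2 nonzero rows (pivots: ℓ,i)
Repeat: ℓ,i; free: D,X1
RREF:
  r0: [   1    1    0    0]
  r1: [   0    0    1    3]
Fix exponent of X1 at 1, D at 0; solve each RREF row for its pivot's exponent:
  r0: exp(ℓ) + (0)·1 = 0 ⇒ exp(ℓ) = 0
  r1: exp(i) + (3)·1 = 0 ⇒ exp(i) = -3
Π_2 = i^-3 · X1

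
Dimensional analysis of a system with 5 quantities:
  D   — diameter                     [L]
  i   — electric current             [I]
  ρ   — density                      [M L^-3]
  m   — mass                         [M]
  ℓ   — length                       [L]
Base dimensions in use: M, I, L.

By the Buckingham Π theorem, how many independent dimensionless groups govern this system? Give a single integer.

2

Dimensional matrix (M×I×L by D×i×ρ×m×ℓ):
  M: [ 0  0  1  1  0]
  I: [ 0  1  0  0  0]
  L: [ 1  0 -3  0  1]
Echelon form has 3 nonzero rows (pivots: D,i,ρ)
5 vars − rank 3 = 2 Π groups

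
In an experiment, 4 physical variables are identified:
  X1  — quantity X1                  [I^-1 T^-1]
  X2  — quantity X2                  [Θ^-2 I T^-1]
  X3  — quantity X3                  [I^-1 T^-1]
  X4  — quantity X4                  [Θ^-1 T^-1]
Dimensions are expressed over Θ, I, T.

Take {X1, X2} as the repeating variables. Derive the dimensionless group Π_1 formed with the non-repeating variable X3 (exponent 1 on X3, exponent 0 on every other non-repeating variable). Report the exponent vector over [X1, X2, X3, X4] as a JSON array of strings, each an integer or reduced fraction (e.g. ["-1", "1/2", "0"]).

["-1", "0", "1", "0"]

Write exponents as rows Θ,I,T / cols X1,X2,X3,X4:
  Θ: [ 0 -2  0 -1]
  I: [-1  1 -1  0]
  T: [-1 -1 -1 -1]
Echelon form has 2 nonzero rows (pivots: X1,X2)
Pivot set = {X1,X2}, free = {X3,X4}
RREF:
  r0: [   1    0    1  1/2]
  r1: [   0    1    0  1/2]
  r2: [   0    0    0    0]
Fix exponent of X3 at 1, X4 at 0; solve each RREF row for its pivot's exponent:
  r0: exp(X1) + (1)·1 = 0 ⇒ exp(X1) = -1
  r1: exp(X2) + (0)·1 = 0 ⇒ exp(X2) = 0
Π_1 = X1^-1 · X3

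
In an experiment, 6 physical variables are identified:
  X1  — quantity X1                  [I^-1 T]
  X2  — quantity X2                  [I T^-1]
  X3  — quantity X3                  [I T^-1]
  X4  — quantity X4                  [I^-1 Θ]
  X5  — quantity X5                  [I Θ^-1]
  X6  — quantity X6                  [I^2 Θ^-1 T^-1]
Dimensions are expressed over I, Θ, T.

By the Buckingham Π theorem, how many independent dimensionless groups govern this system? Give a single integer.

Dimensional matrix (I×Θ×T by X1×X2×X3×X4×X5×X6):
  I: [-1  1  1 -1  1  2]
  Θ: [ 0  0  0  1 -1 -1]
  T: [ 1 -1 -1  0  0 -1]
Row reduction gives pivot columns X1,X4; rank = 2
Π count = n − r = 6 − 2 = 4

4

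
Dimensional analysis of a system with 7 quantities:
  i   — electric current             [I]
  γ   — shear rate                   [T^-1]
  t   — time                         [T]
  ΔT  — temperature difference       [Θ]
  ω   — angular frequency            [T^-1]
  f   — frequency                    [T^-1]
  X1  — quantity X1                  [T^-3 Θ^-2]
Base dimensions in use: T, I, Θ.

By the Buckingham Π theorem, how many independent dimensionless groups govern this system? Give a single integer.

4

Dimensional matrix (T×I×Θ by i×γ×t×ΔT×ω×f×X1):
  T: [ 0 -1  1  0 -1 -1 -3]
  I: [ 1  0  0  0  0  0  0]
  Θ: [ 0  0  0  1  0  0 -2]
RREF → pivots at {i,γ,ΔT} ⇒ r = 3
7 vars − rank 3 = 4 Π groups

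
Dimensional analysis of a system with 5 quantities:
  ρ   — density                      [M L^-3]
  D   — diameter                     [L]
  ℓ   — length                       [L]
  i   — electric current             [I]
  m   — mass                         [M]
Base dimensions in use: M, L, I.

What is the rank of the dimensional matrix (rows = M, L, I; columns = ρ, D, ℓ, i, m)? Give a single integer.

3

Exponent matrix [M,L,I] × [ρ,D,ℓ,i,m]:
  M: [ 1  0  0  0  1]
  L: [-3  1  1  0  0]
  I: [ 0  0  0  1  0]
Echelon form has 3 nonzero rows (pivots: ρ,D,i)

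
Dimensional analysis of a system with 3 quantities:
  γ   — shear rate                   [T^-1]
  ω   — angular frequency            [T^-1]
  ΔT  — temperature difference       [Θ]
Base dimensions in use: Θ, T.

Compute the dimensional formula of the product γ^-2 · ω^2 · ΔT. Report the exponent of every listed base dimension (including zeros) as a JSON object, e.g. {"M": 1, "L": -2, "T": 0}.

{"Θ": 1, "T": 0}

Dimensional matrix (Θ×T by γ×ω×ΔT):
  Θ: [ 0  0  1]
  T: [-1 -1  0]
  [Θ]: (-2)·0+(2)·0+(1)·1 = 1
  [T]: (-2)·-1+(2)·-1+(1)·0 = 0
⇒ Θ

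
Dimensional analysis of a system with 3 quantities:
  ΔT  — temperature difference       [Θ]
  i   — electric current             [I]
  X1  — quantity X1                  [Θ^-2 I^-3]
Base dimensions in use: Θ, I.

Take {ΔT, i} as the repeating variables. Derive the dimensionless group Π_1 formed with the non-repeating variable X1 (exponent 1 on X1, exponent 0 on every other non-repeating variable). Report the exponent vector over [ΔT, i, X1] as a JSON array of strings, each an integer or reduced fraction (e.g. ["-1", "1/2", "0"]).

Exponent matrix [Θ,I] × [ΔT,i,X1]:
  Θ: [ 1  0 -2]
  I: [ 0  1 -3]
Echelon form has 2 nonzero rows (pivots: ΔT,i)
Pivot set = {ΔT,i}, free = {X1}
RREF:
  r0: [   1    0   -2]
  r1: [   0    1   -3]
Fix exponent of X1 at 1; solve each RREF row for its pivot's exponent:
  r0: exp(ΔT) + (-2)·1 = 0 ⇒ exp(ΔT) = 2
  r1: exp(i) + (-3)·1 = 0 ⇒ exp(i) = 3
Π_1 = ΔT^2 · i^3 · X1

["2", "3", "1"]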